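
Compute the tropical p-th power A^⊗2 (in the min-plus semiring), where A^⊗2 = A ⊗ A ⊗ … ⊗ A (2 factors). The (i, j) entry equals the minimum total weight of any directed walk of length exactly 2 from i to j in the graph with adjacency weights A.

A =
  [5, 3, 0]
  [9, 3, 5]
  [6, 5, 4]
A^⊗2 =
  [6, 5, 4]
  [11, 6, 8]
  [10, 8, 6]

Each entry (A^⊗2)_ij equals the minimum over all length-2 walks i = v_0 → v_1 → … → v_2 = j of Σ_t A[v_t][v_{t+1}]. For example, for (i, j) = (0, 2) we minimise over 3 possible intermediate vertex sequences; the minimum is 4, attained along the walk 0 → 2 → 2.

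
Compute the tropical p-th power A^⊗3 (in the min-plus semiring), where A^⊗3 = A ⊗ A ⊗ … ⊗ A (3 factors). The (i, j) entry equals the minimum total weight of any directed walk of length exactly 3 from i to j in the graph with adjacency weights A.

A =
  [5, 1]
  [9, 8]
A^⊗3 =
  [15, 11]
  [19, 15]

Each entry (A^⊗3)_ij equals the minimum over all length-3 walks i = v_0 → v_1 → … → v_3 = j of Σ_t A[v_t][v_{t+1}]. For example, for (i, j) = (0, 1) we minimise over 4 possible intermediate vertex sequences; the minimum is 11, attained along the walk 0 → 0 → 0 → 1.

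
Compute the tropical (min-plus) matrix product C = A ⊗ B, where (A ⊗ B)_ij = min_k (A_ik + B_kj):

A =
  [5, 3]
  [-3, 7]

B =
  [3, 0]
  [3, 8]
A ⊗ B =
  [6, 5]
  [0, -3]

Apply the min-plus product entry-by-entry:
  C[0][0] = min over k of (A[0][0] + B[0][0] = 5 + 3 = 8, A[0][1] + B[1][0] = 3 + 3 = 6) = 6 (attained at k = 1)
  C[0][1] = min over k of (A[0][0] + B[0][1] = 5 + 0 = 5, A[0][1] + B[1][1] = 3 + 8 = 11) = 5 (attained at k = 0)
  C[1][0] = min over k of (A[1][0] + B[0][0] = -3 + 3 = 0, A[1][1] + B[1][0] = 7 + 3 = 10) = 0 (attained at k = 0)
  C[1][1] = min over k of (A[1][0] + B[0][1] = -3 + 0 = -3, A[1][1] + B[1][1] = 7 + 8 = 15) = -3 (attained at k = 0)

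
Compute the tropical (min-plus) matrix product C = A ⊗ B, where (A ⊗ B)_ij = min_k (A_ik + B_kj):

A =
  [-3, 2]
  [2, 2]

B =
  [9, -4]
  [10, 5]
A ⊗ B =
  [6, -7]
  [11, -2]

Apply the min-plus product entry-by-entry:
  C[0][0] = min over k of (A[0][0] + B[0][0] = -3 + 9 = 6, A[0][1] + B[1][0] = 2 + 10 = 12) = 6 (attained at k = 0)
  C[0][1] = min over k of (A[0][0] + B[0][1] = -3 + -4 = -7, A[0][1] + B[1][1] = 2 + 5 = 7) = -7 (attained at k = 0)
  C[1][0] = min over k of (A[1][0] + B[0][0] = 2 + 9 = 11, A[1][1] + B[1][0] = 2 + 10 = 12) = 11 (attained at k = 0)
  C[1][1] = min over k of (A[1][0] + B[0][1] = 2 + -4 = -2, A[1][1] + B[1][1] = 2 + 5 = 7) = -2 (attained at k = 0)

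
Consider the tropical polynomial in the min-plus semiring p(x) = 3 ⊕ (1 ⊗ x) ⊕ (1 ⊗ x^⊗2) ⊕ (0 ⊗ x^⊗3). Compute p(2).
p(2) = 3

A tropical monomial a ⊗ x^⊗i evaluates to a + i · x. Evaluating each term at x = 2:
  Term 0 contributes 3 + 0 · 2 = 3
  Term 1 contributes 1 + 1 · 2 = 3
  Term 2 contributes 1 + 2 · 2 = 5
  Term 3 contributes 0 + 3 · 2 = 6
p(2) = ⊕ of these = min[3, 3, 5, 6] = 3.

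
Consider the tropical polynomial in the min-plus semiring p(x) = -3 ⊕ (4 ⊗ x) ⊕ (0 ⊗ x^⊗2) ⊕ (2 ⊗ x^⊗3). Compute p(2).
p(2) = -3

A tropical monomial a ⊗ x^⊗i evaluates to a + i · x. Evaluating each term at x = 2:
  Term 0 contributes -3 + 0 · 2 = -3
  Term 1 contributes 4 + 1 · 2 = 6
  Term 2 contributes 0 + 2 · 2 = 4
  Term 3 contributes 2 + 3 · 2 = 8
p(2) = ⊕ of these = min[-3, 6, 4, 8] = -3.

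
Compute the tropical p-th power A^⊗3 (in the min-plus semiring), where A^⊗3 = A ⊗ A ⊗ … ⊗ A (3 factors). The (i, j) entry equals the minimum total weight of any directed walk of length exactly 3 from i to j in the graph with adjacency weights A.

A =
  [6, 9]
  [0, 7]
A^⊗3 =
  [15, 18]
  [9, 15]

Each entry (A^⊗3)_ij equals the minimum over all length-3 walks i = v_0 → v_1 → … → v_3 = j of Σ_t A[v_t][v_{t+1}]. For example, for (i, j) = (0, 1) we minimise over 4 possible intermediate vertex sequences; the minimum is 18, attained along the walk 0 → 1 → 0 → 1.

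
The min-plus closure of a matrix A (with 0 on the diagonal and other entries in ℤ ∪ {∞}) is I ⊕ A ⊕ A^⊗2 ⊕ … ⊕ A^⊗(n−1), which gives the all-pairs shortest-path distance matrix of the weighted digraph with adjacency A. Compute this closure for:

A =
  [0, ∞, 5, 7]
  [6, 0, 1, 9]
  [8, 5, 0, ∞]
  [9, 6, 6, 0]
Closure =
  [0, 10, 5, 7]
  [6, 0, 1, 9]
  [8, 5, 0, 14]
  [9, 6, 6, 0]

This is the Floyd-Warshall all-pairs shortest-path computation. For each intermediate vertex k = 0, 1, …, 3, update dist[i][j] ← min(dist[i][j], dist[i][k] + dist[k][j]). The final matrix gives, for each (i, j), the minimum total weight of any directed path from i to j (possibly empty when i = j).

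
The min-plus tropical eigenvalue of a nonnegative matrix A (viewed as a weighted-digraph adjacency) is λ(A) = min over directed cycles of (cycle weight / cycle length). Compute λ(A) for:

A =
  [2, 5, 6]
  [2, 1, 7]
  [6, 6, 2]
λ(A) = 1

Enumerate directed cycles and compute their means (weight / length). Sample:
  cycle 0 → 0: weight = 2, length = 1, mean = 2/1 ≈ 2.000
  cycle 1 → 1: weight = 1, length = 1, mean = 1/1 ≈ 1.000
  cycle 2 → 2: weight = 2, length = 1, mean = 2/1 ≈ 2.000
  cycle 0 → 1 → 0: weight = 7, length = 2, mean = 7/2 ≈ 3.500
  cycle 0 → 2 → 0: weight = 12, length = 2, mean = 12/2 ≈ 6.000
  cycle 1 → 0 → 1: weight = 7, length = 2, mean = 7/2 ≈ 3.500
Minimum mean = 1.000, attained e.g. along the cycle 1 → 1 with weight 1 and length 1. So λ(A) = 1/1 = 1.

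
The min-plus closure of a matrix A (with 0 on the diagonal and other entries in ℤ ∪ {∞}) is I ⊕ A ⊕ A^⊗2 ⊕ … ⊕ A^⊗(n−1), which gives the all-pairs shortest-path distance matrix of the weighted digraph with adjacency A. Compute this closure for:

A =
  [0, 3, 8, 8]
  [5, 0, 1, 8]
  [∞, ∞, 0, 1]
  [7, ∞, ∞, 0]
Closure =
  [0, 3, 4, 5]
  [5, 0, 1, 2]
  [8, 11, 0, 1]
  [7, 10, 11, 0]

This is the Floyd-Warshall all-pairs shortest-path computation. For each intermediate vertex k = 0, 1, …, 3, update dist[i][j] ← min(dist[i][j], dist[i][k] + dist[k][j]). The final matrix gives, for each (i, j), the minimum total weight of any directed path from i to j (possibly empty when i = j).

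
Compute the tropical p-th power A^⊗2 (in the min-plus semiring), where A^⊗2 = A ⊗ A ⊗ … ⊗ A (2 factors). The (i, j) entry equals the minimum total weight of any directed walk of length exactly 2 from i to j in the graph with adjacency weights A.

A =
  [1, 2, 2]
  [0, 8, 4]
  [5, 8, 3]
A^⊗2 =
  [2, 3, 3]
  [1, 2, 2]
  [6, 7, 6]

Each entry (A^⊗2)_ij equals the minimum over all length-2 walks i = v_0 → v_1 → … → v_2 = j of Σ_t A[v_t][v_{t+1}]. For example, for (i, j) = (0, 2) we minimise over 3 possible intermediate vertex sequences; the minimum is 3, attained along the walk 0 → 0 → 2.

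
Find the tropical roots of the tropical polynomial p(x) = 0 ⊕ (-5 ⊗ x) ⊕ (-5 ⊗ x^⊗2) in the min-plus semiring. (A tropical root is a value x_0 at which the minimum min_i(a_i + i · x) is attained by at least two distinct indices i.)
Roots: {0, 5}

Each tropical root is a break point of the lower envelope of the lines y = a_i + i · x (there are 3 lines, with slopes 0, 1, ..., 2). Only the lines that attain the minimum somewhere contribute to roots; other lines are dominated. Here the surviving (envelope) indices are i = 2, i = 1, i = 0.
Intersections between consecutive envelope lines give the roots: for adjacent envelope indices i < j the intersection is x = (a_i − a_j) / (j − i). Reading off the sorted break points: {0, 5}.
Verification: at each break x_0, at least two indices attain the minimum of min_i(a_i + i · x_0).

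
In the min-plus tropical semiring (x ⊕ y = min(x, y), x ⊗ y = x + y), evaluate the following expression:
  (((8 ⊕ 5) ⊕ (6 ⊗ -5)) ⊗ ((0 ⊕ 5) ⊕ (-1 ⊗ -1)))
(((8 ⊕ 5) ⊕ (6 ⊗ -5)) ⊗ ((0 ⊕ 5) ⊕ (-1 ⊗ -1))) = -1

Expand innermost to outermost. Recall ⊕ takes the minimum of its arguments and ⊗ takes their sum. Working out the expression (((8 ⊕ 5) ⊕ (6 ⊗ -5)) ⊗ ((0 ⊕ 5) ⊕ (-1 ⊗ -1))) gives -1.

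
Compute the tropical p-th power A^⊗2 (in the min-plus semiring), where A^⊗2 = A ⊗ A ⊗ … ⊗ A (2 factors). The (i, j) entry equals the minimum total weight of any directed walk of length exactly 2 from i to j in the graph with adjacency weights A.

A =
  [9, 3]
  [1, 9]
A^⊗2 =
  [4, 12]
  [10, 4]

Each entry (A^⊗2)_ij equals the minimum over all length-2 walks i = v_0 → v_1 → … → v_2 = j of Σ_t A[v_t][v_{t+1}]. For example, for (i, j) = (0, 1) we minimise over 2 possible intermediate vertex sequences; the minimum is 12, attained along the walk 0 → 0 → 1.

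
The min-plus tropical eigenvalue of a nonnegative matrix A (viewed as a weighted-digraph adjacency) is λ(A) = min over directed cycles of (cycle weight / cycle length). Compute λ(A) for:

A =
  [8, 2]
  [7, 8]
λ(A) = 9/2

Enumerate directed cycles and compute their means (weight / length). Sample:
  cycle 0 → 0: weight = 8, length = 1, mean = 8/1 ≈ 8.000
  cycle 1 → 1: weight = 8, length = 1, mean = 8/1 ≈ 8.000
  cycle 0 → 1 → 0: weight = 9, length = 2, mean = 9/2 ≈ 4.500
  cycle 1 → 0 → 1: weight = 9, length = 2, mean = 9/2 ≈ 4.500
Minimum mean = 4.500, attained e.g. along the cycle 0 → 1 → 0 with weight 9 and length 2. So λ(A) = 9/2 = 9/2.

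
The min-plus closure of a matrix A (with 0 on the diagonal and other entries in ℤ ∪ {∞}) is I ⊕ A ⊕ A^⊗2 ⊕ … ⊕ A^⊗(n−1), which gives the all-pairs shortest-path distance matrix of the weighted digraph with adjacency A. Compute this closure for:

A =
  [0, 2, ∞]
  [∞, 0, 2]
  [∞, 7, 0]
Closure =
  [0, 2, 4]
  [∞, 0, 2]
  [∞, 7, 0]

This is the Floyd-Warshall all-pairs shortest-path computation. For each intermediate vertex k = 0, 1, …, 2, update dist[i][j] ← min(dist[i][j], dist[i][k] + dist[k][j]). The final matrix gives, for each (i, j), the minimum total weight of any directed path from i to j (possibly empty when i = j).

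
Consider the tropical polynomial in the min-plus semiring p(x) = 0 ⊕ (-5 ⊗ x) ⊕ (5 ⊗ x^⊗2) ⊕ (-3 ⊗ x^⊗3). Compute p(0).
p(0) = -5

A tropical monomial a ⊗ x^⊗i evaluates to a + i · x. Evaluating each term at x = 0:
  Term 0 contributes 0 + 0 · 0 = 0
  Term 1 contributes -5 + 1 · 0 = -5
  Term 2 contributes 5 + 2 · 0 = 5
  Term 3 contributes -3 + 3 · 0 = -3
p(0) = ⊕ of these = min[0, -5, 5, -3] = -5.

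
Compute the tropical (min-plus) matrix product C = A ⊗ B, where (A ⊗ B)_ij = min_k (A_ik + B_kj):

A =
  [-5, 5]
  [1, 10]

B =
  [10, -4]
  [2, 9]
A ⊗ B =
  [5, -9]
  [11, -3]

Apply the min-plus product entry-by-entry:
  C[0][0] = min over k of (A[0][0] + B[0][0] = -5 + 10 = 5, A[0][1] + B[1][0] = 5 + 2 = 7) = 5 (attained at k = 0)
  C[0][1] = min over k of (A[0][0] + B[0][1] = -5 + -4 = -9, A[0][1] + B[1][1] = 5 + 9 = 14) = -9 (attained at k = 0)
  C[1][0] = min over k of (A[1][0] + B[0][0] = 1 + 10 = 11, A[1][1] + B[1][0] = 10 + 2 = 12) = 11 (attained at k = 0)
  C[1][1] = min over k of (A[1][0] + B[0][1] = 1 + -4 = -3, A[1][1] + B[1][1] = 10 + 9 = 19) = -3 (attained at k = 0)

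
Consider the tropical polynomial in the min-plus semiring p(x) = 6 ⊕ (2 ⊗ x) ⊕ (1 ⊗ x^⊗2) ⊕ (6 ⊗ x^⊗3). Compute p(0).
p(0) = 1

A tropical monomial a ⊗ x^⊗i evaluates to a + i · x. Evaluating each term at x = 0:
  Term 0 contributes 6 + 0 · 0 = 6
  Term 1 contributes 2 + 1 · 0 = 2
  Term 2 contributes 1 + 2 · 0 = 1
  Term 3 contributes 6 + 3 · 0 = 6
p(0) = ⊕ of these = min[6, 2, 1, 6] = 1.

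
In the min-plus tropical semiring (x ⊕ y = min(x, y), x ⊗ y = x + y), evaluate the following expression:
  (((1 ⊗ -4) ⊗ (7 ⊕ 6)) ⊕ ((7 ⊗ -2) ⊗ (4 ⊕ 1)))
(((1 ⊗ -4) ⊗ (7 ⊕ 6)) ⊕ ((7 ⊗ -2) ⊗ (4 ⊕ 1))) = 3

Expand innermost to outermost. Recall ⊕ takes the minimum of its arguments and ⊗ takes their sum. Working out the expression (((1 ⊗ -4) ⊗ (7 ⊕ 6)) ⊕ ((7 ⊗ -2) ⊗ (4 ⊕ 1))) gives 3.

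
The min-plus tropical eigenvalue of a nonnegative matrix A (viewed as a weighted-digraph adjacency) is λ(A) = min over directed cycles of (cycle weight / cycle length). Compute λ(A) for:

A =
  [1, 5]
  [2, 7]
λ(A) = 1

Enumerate directed cycles and compute their means (weight / length). Sample:
  cycle 0 → 0: weight = 1, length = 1, mean = 1/1 ≈ 1.000
  cycle 1 → 1: weight = 7, length = 1, mean = 7/1 ≈ 7.000
  cycle 0 → 1 → 0: weight = 7, length = 2, mean = 7/2 ≈ 3.500
  cycle 1 → 0 → 1: weight = 7, length = 2, mean = 7/2 ≈ 3.500
Minimum mean = 1.000, attained e.g. along the cycle 0 → 0 with weight 1 and length 1. So λ(A) = 1/1 = 1.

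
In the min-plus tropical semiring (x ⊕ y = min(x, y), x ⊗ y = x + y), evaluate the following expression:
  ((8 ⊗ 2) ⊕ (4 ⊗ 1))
((8 ⊗ 2) ⊕ (4 ⊗ 1)) = 5

Expand innermost to outermost. Recall ⊕ takes the minimum of its arguments and ⊗ takes their sum. Working out the expression ((8 ⊗ 2) ⊕ (4 ⊗ 1)) gives 5.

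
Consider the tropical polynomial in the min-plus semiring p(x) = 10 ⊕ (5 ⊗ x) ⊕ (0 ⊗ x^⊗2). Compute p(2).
p(2) = 4

A tropical monomial a ⊗ x^⊗i evaluates to a + i · x. Evaluating each term at x = 2:
  Term 0 contributes 10 + 0 · 2 = 10
  Term 1 contributes 5 + 1 · 2 = 7
  Term 2 contributes 0 + 2 · 2 = 4
p(2) = ⊕ of these = min[10, 7, 4] = 4.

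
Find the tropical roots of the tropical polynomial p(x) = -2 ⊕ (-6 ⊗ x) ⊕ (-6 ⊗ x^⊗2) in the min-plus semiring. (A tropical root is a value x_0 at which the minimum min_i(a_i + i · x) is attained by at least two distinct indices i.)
Roots: {0, 4}

Each tropical root is a break point of the lower envelope of the lines y = a_i + i · x (there are 3 lines, with slopes 0, 1, ..., 2). Only the lines that attain the minimum somewhere contribute to roots; other lines are dominated. Here the surviving (envelope) indices are i = 2, i = 1, i = 0.
Intersections between consecutive envelope lines give the roots: for adjacent envelope indices i < j the intersection is x = (a_i − a_j) / (j − i). Reading off the sorted break points: {0, 4}.
Verification: at each break x_0, at least two indices attain the minimum of min_i(a_i + i · x_0).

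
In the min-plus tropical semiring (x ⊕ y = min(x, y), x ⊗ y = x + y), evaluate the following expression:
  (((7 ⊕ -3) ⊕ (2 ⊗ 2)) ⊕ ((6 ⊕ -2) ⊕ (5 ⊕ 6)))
(((7 ⊕ -3) ⊕ (2 ⊗ 2)) ⊕ ((6 ⊕ -2) ⊕ (5 ⊕ 6))) = -3

Expand innermost to outermost. Recall ⊕ takes the minimum of its arguments and ⊗ takes their sum. Working out the expression (((7 ⊕ -3) ⊕ (2 ⊗ 2)) ⊕ ((6 ⊕ -2) ⊕ (5 ⊕ 6))) gives -3.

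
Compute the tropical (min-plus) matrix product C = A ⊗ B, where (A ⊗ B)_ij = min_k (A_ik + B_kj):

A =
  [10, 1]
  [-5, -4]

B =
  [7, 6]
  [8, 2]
A ⊗ B =
  [9, 3]
  [2, -2]

Apply the min-plus product entry-by-entry:
  C[0][0] = min over k of (A[0][0] + B[0][0] = 10 + 7 = 17, A[0][1] + B[1][0] = 1 + 8 = 9) = 9 (attained at k = 1)
  C[0][1] = min over k of (A[0][0] + B[0][1] = 10 + 6 = 16, A[0][1] + B[1][1] = 1 + 2 = 3) = 3 (attained at k = 1)
  C[1][0] = min over k of (A[1][0] + B[0][0] = -5 + 7 = 2, A[1][1] + B[1][0] = -4 + 8 = 4) = 2 (attained at k = 0)
  C[1][1] = min over k of (A[1][0] + B[0][1] = -5 + 6 = 1, A[1][1] + B[1][1] = -4 + 2 = -2) = -2 (attained at k = 1)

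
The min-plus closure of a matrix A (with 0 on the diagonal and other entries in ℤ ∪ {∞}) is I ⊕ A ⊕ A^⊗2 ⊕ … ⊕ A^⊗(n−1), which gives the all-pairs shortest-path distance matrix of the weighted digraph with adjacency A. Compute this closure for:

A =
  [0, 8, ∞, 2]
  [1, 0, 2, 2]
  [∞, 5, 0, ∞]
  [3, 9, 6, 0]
Closure =
  [0, 8, 8, 2]
  [1, 0, 2, 2]
  [6, 5, 0, 7]
  [3, 9, 6, 0]

This is the Floyd-Warshall all-pairs shortest-path computation. For each intermediate vertex k = 0, 1, …, 3, update dist[i][j] ← min(dist[i][j], dist[i][k] + dist[k][j]). The final matrix gives, for each (i, j), the minimum total weight of any directed path from i to j (possibly empty when i = j).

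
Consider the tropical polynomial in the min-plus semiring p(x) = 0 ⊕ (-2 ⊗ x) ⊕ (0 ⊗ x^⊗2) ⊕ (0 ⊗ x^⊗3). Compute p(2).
p(2) = 0

A tropical monomial a ⊗ x^⊗i evaluates to a + i · x. Evaluating each term at x = 2:
  Term 0 contributes 0 + 0 · 2 = 0
  Term 1 contributes -2 + 1 · 2 = 0
  Term 2 contributes 0 + 2 · 2 = 4
  Term 3 contributes 0 + 3 · 2 = 6
p(2) = ⊕ of these = min[0, 0, 4, 6] = 0.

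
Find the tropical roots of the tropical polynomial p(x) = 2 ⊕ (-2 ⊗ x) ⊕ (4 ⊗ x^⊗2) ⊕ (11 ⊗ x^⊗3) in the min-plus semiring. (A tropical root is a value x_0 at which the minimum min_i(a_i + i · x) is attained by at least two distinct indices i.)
Roots: {-7, -6, 4}

Each tropical root is a break point of the lower envelope of the lines y = a_i + i · x (there are 4 lines, with slopes 0, 1, ..., 3). Only the lines that attain the minimum somewhere contribute to roots; other lines are dominated. Here the surviving (envelope) indices are i = 3, i = 2, i = 1, i = 0.
Intersections between consecutive envelope lines give the roots: for adjacent envelope indices i < j the intersection is x = (a_i − a_j) / (j − i). Reading off the sorted break points: {-7, -6, 4}.
Verification: at each break x_0, at least two indices attain the minimum of min_i(a_i + i · x_0).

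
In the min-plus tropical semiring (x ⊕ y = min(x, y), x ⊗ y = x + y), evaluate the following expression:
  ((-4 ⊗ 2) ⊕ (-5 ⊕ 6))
((-4 ⊗ 2) ⊕ (-5 ⊕ 6)) = -5

Expand innermost to outermost. Recall ⊕ takes the minimum of its arguments and ⊗ takes their sum. Working out the expression ((-4 ⊗ 2) ⊕ (-5 ⊕ 6)) gives -5.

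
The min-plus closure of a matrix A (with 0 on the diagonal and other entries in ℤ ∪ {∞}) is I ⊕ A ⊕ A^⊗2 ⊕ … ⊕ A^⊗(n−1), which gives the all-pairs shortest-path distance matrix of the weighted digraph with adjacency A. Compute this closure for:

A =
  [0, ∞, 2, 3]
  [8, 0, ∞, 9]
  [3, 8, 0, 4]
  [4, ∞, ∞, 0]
Closure =
  [0, 10, 2, 3]
  [8, 0, 10, 9]
  [3, 8, 0, 4]
  [4, 14, 6, 0]

This is the Floyd-Warshall all-pairs shortest-path computation. For each intermediate vertex k = 0, 1, …, 3, update dist[i][j] ← min(dist[i][j], dist[i][k] + dist[k][j]). The final matrix gives, for each (i, j), the minimum total weight of any directed path from i to j (possibly empty when i = j).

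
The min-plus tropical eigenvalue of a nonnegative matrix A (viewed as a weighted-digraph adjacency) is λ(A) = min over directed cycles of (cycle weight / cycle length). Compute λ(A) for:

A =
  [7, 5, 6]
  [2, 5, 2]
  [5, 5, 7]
λ(A) = 7/2

Enumerate directed cycles and compute their means (weight / length). Sample:
  cycle 0 → 0: weight = 7, length = 1, mean = 7/1 ≈ 7.000
  cycle 1 → 1: weight = 5, length = 1, mean = 5/1 ≈ 5.000
  cycle 2 → 2: weight = 7, length = 1, mean = 7/1 ≈ 7.000
  cycle 0 → 1 → 0: weight = 7, length = 2, mean = 7/2 ≈ 3.500
  cycle 0 → 2 → 0: weight = 11, length = 2, mean = 11/2 ≈ 5.500
  cycle 1 → 0 → 1: weight = 7, length = 2, mean = 7/2 ≈ 3.500
Minimum mean = 3.500, attained e.g. along the cycle 0 → 1 → 0 with weight 7 and length 2. So λ(A) = 7/2 = 7/2.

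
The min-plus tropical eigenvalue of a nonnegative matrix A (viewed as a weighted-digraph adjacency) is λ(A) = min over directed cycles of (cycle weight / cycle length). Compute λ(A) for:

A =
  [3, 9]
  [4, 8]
λ(A) = 3

Enumerate directed cycles and compute their means (weight / length). Sample:
  cycle 0 → 0: weight = 3, length = 1, mean = 3/1 ≈ 3.000
  cycle 1 → 1: weight = 8, length = 1, mean = 8/1 ≈ 8.000
  cycle 0 → 1 → 0: weight = 13, length = 2, mean = 13/2 ≈ 6.500
  cycle 1 → 0 → 1: weight = 13, length = 2, mean = 13/2 ≈ 6.500
Minimum mean = 3.000, attained e.g. along the cycle 0 → 0 with weight 3 and length 1. So λ(A) = 3/1 = 3.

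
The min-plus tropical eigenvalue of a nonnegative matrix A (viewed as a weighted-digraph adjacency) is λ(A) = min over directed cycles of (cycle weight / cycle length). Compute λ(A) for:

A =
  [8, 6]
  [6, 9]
λ(A) = 6

Enumerate directed cycles and compute their means (weight / length). Sample:
  cycle 0 → 0: weight = 8, length = 1, mean = 8/1 ≈ 8.000
  cycle 1 → 1: weight = 9, length = 1, mean = 9/1 ≈ 9.000
  cycle 0 → 1 → 0: weight = 12, length = 2, mean = 12/2 ≈ 6.000
  cycle 1 → 0 → 1: weight = 12, length = 2, mean = 12/2 ≈ 6.000
Minimum mean = 6.000, attained e.g. along the cycle 0 → 1 → 0 with weight 12 and length 2. So λ(A) = 12/2 = 6.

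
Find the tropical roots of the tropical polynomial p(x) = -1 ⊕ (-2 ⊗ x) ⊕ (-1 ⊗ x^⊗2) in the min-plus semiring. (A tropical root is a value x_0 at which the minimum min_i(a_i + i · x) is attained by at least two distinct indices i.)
Roots: {-1, 1}

Each tropical root is a break point of the lower envelope of the lines y = a_i + i · x (there are 3 lines, with slopes 0, 1, ..., 2). Only the lines that attain the minimum somewhere contribute to roots; other lines are dominated. Here the surviving (envelope) indices are i = 2, i = 1, i = 0.
Intersections between consecutive envelope lines give the roots: for adjacent envelope indices i < j the intersection is x = (a_i − a_j) / (j − i). Reading off the sorted break points: {-1, 1}.
Verification: at each break x_0, at least two indices attain the minimum of min_i(a_i + i · x_0).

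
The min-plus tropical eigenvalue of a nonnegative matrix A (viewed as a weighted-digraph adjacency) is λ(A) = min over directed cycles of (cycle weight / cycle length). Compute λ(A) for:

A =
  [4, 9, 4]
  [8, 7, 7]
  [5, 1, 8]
λ(A) = 4

Enumerate directed cycles and compute their means (weight / length). Sample:
  cycle 0 → 0: weight = 4, length = 1, mean = 4/1 ≈ 4.000
  cycle 1 → 1: weight = 7, length = 1, mean = 7/1 ≈ 7.000
  cycle 2 → 2: weight = 8, length = 1, mean = 8/1 ≈ 8.000
  cycle 0 → 1 → 0: weight = 17, length = 2, mean = 17/2 ≈ 8.500
  cycle 0 → 2 → 0: weight = 9, length = 2, mean = 9/2 ≈ 4.500
  cycle 1 → 0 → 1: weight = 17, length = 2, mean = 17/2 ≈ 8.500
Minimum mean = 4.000, attained e.g. along the cycle 0 → 0 with weight 4 and length 1. So λ(A) = 4/1 = 4.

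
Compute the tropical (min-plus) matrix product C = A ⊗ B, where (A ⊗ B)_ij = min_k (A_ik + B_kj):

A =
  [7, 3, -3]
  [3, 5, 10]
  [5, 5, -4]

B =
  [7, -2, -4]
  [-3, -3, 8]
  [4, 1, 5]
A ⊗ B =
  [0, -2, 2]
  [2, 1, -1]
  [0, -3, 1]

Apply the min-plus product entry-by-entry:
  C[0][0] = min over k of (A[0][0] + B[0][0] = 7 + 7 = 14, A[0][1] + B[1][0] = 3 + -3 = 0, A[0][2] + B[2][0] = -3 + 4 = 1) = 0 (attained at k = 1)
  C[0][1] = min over k of (A[0][0] + B[0][1] = 7 + -2 = 5, A[0][1] + B[1][1] = 3 + -3 = 0, A[0][2] + B[2][1] = -3 + 1 = -2) = -2 (attained at k = 2)
  C[0][2] = min over k of (A[0][0] + B[0][2] = 7 + -4 = 3, A[0][1] + B[1][2] = 3 + 8 = 11, A[0][2] + B[2][2] = -3 + 5 = 2) = 2 (attained at k = 2)
  C[1][0] = min over k of (A[1][0] + B[0][0] = 3 + 7 = 10, A[1][1] + B[1][0] = 5 + -3 = 2, A[1][2] + B[2][0] = 10 + 4 = 14) = 2 (attained at k = 1)
  C[1][1] = min over k of (A[1][0] + B[0][1] = 3 + -2 = 1, A[1][1] + B[1][1] = 5 + -3 = 2, A[1][2] + B[2][1] = 10 + 1 = 11) = 1 (attained at k = 0)
  C[1][2] = min over k of (A[1][0] + B[0][2] = 3 + -4 = -1, A[1][1] + B[1][2] = 5 + 8 = 13, A[1][2] + B[2][2] = 10 + 5 = 15) = -1 (attained at k = 0)
  C[2][0] = min over k of (A[2][0] + B[0][0] = 5 + 7 = 12, A[2][1] + B[1][0] = 5 + -3 = 2, A[2][2] + B[2][0] = -4 + 4 = 0) = 0 (attained at k = 2)
  C[2][1] = min over k of (A[2][0] + B[0][1] = 5 + -2 = 3, A[2][1] + B[1][1] = 5 + -3 = 2, A[2][2] + B[2][1] = -4 + 1 = -3) = -3 (attained at k = 2)
  C[2][2] = min over k of (A[2][0] + B[0][2] = 5 + -4 = 1, A[2][1] + B[1][2] = 5 + 8 = 13, A[2][2] + B[2][2] = -4 + 5 = 1) = 1 (attained at k = 0)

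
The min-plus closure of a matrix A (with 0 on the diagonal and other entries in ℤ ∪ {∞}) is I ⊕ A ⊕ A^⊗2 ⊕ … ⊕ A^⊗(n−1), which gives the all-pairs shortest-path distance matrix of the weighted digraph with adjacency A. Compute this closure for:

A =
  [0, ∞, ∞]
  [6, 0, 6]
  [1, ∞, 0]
Closure =
  [0, ∞, ∞]
  [6, 0, 6]
  [1, ∞, 0]

This is the Floyd-Warshall all-pairs shortest-path computation. For each intermediate vertex k = 0, 1, …, 2, update dist[i][j] ← min(dist[i][j], dist[i][k] + dist[k][j]). The final matrix gives, for each (i, j), the minimum total weight of any directed path from i to j (possibly empty when i = j).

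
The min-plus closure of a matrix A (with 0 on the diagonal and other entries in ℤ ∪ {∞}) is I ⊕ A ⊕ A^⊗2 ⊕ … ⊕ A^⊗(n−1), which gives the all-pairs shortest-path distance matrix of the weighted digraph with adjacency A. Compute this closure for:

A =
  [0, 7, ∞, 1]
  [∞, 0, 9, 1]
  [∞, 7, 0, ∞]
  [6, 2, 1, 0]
Closure =
  [0, 3, 2, 1]
  [7, 0, 2, 1]
  [14, 7, 0, 8]
  [6, 2, 1, 0]

This is the Floyd-Warshall all-pairs shortest-path computation. For each intermediate vertex k = 0, 1, …, 3, update dist[i][j] ← min(dist[i][j], dist[i][k] + dist[k][j]). The final matrix gives, for each (i, j), the minimum total weight of any directed path from i to j (possibly empty when i = j).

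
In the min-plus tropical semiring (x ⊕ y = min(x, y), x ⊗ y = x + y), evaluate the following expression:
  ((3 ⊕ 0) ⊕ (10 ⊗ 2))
((3 ⊕ 0) ⊕ (10 ⊗ 2)) = 0

Expand innermost to outermost. Recall ⊕ takes the minimum of its arguments and ⊗ takes their sum. Working out the expression ((3 ⊕ 0) ⊕ (10 ⊗ 2)) gives 0.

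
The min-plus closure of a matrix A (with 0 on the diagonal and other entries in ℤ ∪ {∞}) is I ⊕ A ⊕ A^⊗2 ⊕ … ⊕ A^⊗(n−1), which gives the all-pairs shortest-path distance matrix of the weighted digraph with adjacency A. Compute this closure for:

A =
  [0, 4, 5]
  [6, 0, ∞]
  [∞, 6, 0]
Closure =
  [0, 4, 5]
  [6, 0, 11]
  [12, 6, 0]

This is the Floyd-Warshall all-pairs shortest-path computation. For each intermediate vertex k = 0, 1, …, 2, update dist[i][j] ← min(dist[i][j], dist[i][k] + dist[k][j]). The final matrix gives, for each (i, j), the minimum total weight of any directed path from i to j (possibly empty when i = j).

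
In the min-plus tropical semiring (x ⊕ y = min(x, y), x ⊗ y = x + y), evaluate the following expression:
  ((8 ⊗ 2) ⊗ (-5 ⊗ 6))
((8 ⊗ 2) ⊗ (-5 ⊗ 6)) = 11

Expand innermost to outermost. Recall ⊕ takes the minimum of its arguments and ⊗ takes their sum. Working out the expression ((8 ⊗ 2) ⊗ (-5 ⊗ 6)) gives 11.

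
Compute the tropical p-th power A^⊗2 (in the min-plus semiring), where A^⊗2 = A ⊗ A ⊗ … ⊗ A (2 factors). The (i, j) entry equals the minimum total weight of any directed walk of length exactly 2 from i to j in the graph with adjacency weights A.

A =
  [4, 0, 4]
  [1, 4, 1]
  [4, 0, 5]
A^⊗2 =
  [1, 4, 1]
  [5, 1, 5]
  [1, 4, 1]

Each entry (A^⊗2)_ij equals the minimum over all length-2 walks i = v_0 → v_1 → … → v_2 = j of Σ_t A[v_t][v_{t+1}]. For example, for (i, j) = (0, 2) we minimise over 3 possible intermediate vertex sequences; the minimum is 1, attained along the walk 0 → 1 → 2.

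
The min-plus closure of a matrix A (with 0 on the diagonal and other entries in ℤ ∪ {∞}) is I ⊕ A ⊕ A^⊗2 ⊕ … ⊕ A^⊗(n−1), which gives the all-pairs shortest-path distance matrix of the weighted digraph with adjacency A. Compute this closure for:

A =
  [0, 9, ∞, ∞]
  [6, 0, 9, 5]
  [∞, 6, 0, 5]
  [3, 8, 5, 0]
Closure =
  [0, 9, 18, 14]
  [6, 0, 9, 5]
  [8, 6, 0, 5]
  [3, 8, 5, 0]

This is the Floyd-Warshall all-pairs shortest-path computation. For each intermediate vertex k = 0, 1, …, 3, update dist[i][j] ← min(dist[i][j], dist[i][k] + dist[k][j]). The final matrix gives, for each (i, j), the minimum total weight of any directed path from i to j (possibly empty when i = j).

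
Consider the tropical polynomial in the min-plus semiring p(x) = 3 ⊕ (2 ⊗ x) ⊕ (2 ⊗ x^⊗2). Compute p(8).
p(8) = 3

A tropical monomial a ⊗ x^⊗i evaluates to a + i · x. Evaluating each term at x = 8:
  Term 0 contributes 3 + 0 · 8 = 3
  Term 1 contributes 2 + 1 · 8 = 10
  Term 2 contributes 2 + 2 · 8 = 18
p(8) = ⊕ of these = min[3, 10, 18] = 3.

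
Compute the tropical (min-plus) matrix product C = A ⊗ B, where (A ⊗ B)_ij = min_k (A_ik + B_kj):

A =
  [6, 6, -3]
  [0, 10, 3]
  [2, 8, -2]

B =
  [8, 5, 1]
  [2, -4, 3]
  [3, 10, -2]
A ⊗ B =
  [0, 2, -5]
  [6, 5, 1]
  [1, 4, -4]

Apply the min-plus product entry-by-entry:
  C[0][0] = min over k of (A[0][0] + B[0][0] = 6 + 8 = 14, A[0][1] + B[1][0] = 6 + 2 = 8, A[0][2] + B[2][0] = -3 + 3 = 0) = 0 (attained at k = 2)
  C[0][1] = min over k of (A[0][0] + B[0][1] = 6 + 5 = 11, A[0][1] + B[1][1] = 6 + -4 = 2, A[0][2] + B[2][1] = -3 + 10 = 7) = 2 (attained at k = 1)
  C[0][2] = min over k of (A[0][0] + B[0][2] = 6 + 1 = 7, A[0][1] + B[1][2] = 6 + 3 = 9, A[0][2] + B[2][2] = -3 + -2 = -5) = -5 (attained at k = 2)
  C[1][0] = min over k of (A[1][0] + B[0][0] = 0 + 8 = 8, A[1][1] + B[1][0] = 10 + 2 = 12, A[1][2] + B[2][0] = 3 + 3 = 6) = 6 (attained at k = 2)
  C[1][1] = min over k of (A[1][0] + B[0][1] = 0 + 5 = 5, A[1][1] + B[1][1] = 10 + -4 = 6, A[1][2] + B[2][1] = 3 + 10 = 13) = 5 (attained at k = 0)
  C[1][2] = min over k of (A[1][0] + B[0][2] = 0 + 1 = 1, A[1][1] + B[1][2] = 10 + 3 = 13, A[1][2] + B[2][2] = 3 + -2 = 1) = 1 (attained at k = 0)
  C[2][0] = min over k of (A[2][0] + B[0][0] = 2 + 8 = 10, A[2][1] + B[1][0] = 8 + 2 = 10, A[2][2] + B[2][0] = -2 + 3 = 1) = 1 (attained at k = 2)
  C[2][1] = min over k of (A[2][0] + B[0][1] = 2 + 5 = 7, A[2][1] + B[1][1] = 8 + -4 = 4, A[2][2] + B[2][1] = -2 + 10 = 8) = 4 (attained at k = 1)
  C[2][2] = min over k of (A[2][0] + B[0][2] = 2 + 1 = 3, A[2][1] + B[1][2] = 8 + 3 = 11, A[2][2] + B[2][2] = -2 + -2 = -4) = -4 (attained at k = 2)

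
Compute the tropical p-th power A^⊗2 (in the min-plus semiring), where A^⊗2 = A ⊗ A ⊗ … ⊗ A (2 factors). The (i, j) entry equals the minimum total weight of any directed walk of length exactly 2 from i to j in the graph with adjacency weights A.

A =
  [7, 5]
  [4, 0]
A^⊗2 =
  [9, 5]
  [4, 0]

Each entry (A^⊗2)_ij equals the minimum over all length-2 walks i = v_0 → v_1 → … → v_2 = j of Σ_t A[v_t][v_{t+1}]. For example, for (i, j) = (0, 1) we minimise over 2 possible intermediate vertex sequences; the minimum is 5, attained along the walk 0 → 1 → 1.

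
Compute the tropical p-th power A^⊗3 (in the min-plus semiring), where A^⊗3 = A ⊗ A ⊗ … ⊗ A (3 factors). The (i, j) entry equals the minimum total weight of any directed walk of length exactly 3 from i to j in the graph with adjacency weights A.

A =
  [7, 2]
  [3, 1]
A^⊗3 =
  [6, 4]
  [5, 3]

Each entry (A^⊗3)_ij equals the minimum over all length-3 walks i = v_0 → v_1 → … → v_3 = j of Σ_t A[v_t][v_{t+1}]. For example, for (i, j) = (0, 1) we minimise over 4 possible intermediate vertex sequences; the minimum is 4, attained along the walk 0 → 1 → 1 → 1.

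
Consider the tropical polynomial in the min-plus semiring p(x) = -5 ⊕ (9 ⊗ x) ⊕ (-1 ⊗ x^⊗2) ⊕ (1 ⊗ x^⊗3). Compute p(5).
p(5) = -5

A tropical monomial a ⊗ x^⊗i evaluates to a + i · x. Evaluating each term at x = 5:
  Term 0 contributes -5 + 0 · 5 = -5
  Term 1 contributes 9 + 1 · 5 = 14
  Term 2 contributes -1 + 2 · 5 = 9
  Term 3 contributes 1 + 3 · 5 = 16
p(5) = ⊕ of these = min[-5, 14, 9, 16] = -5.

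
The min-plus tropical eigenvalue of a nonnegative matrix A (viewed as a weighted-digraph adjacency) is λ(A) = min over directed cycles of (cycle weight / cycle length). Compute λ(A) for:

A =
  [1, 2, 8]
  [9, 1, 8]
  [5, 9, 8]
λ(A) = 1

Enumerate directed cycles and compute their means (weight / length). Sample:
  cycle 0 → 0: weight = 1, length = 1, mean = 1/1 ≈ 1.000
  cycle 1 → 1: weight = 1, length = 1, mean = 1/1 ≈ 1.000
  cycle 2 → 2: weight = 8, length = 1, mean = 8/1 ≈ 8.000
  cycle 0 → 1 → 0: weight = 11, length = 2, mean = 11/2 ≈ 5.500
  cycle 0 → 2 → 0: weight = 13, length = 2, mean = 13/2 ≈ 6.500
  cycle 1 → 0 → 1: weight = 11, length = 2, mean = 11/2 ≈ 5.500
Minimum mean = 1.000, attained e.g. along the cycle 0 → 0 with weight 1 and length 1. So λ(A) = 1/1 = 1.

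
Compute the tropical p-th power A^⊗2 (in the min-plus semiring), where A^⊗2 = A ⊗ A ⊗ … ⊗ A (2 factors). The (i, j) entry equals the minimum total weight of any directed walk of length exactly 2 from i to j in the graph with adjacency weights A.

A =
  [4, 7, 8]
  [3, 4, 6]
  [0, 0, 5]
A^⊗2 =
  [8, 8, 12]
  [6, 6, 10]
  [3, 4, 6]

Each entry (A^⊗2)_ij equals the minimum over all length-2 walks i = v_0 → v_1 → … → v_2 = j of Σ_t A[v_t][v_{t+1}]. For example, for (i, j) = (0, 2) we minimise over 3 possible intermediate vertex sequences; the minimum is 12, attained along the walk 0 → 0 → 2.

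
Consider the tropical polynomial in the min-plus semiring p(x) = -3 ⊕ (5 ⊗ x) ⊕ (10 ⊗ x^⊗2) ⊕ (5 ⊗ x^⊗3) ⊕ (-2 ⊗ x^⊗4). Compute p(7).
p(7) = -3

A tropical monomial a ⊗ x^⊗i evaluates to a + i · x. Evaluating each term at x = 7:
  Term 0 contributes -3 + 0 · 7 = -3
  Term 1 contributes 5 + 1 · 7 = 12
  Term 2 contributes 10 + 2 · 7 = 24
  Term 3 contributes 5 + 3 · 7 = 26
  Term 4 contributes -2 + 4 · 7 = 26
p(7) = ⊕ of these = min[-3, 12, 24, 26, 26] = -3.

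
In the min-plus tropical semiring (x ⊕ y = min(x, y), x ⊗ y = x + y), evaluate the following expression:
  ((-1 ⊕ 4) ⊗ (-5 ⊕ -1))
((-1 ⊕ 4) ⊗ (-5 ⊕ -1)) = -6

Expand innermost to outermost. Recall ⊕ takes the minimum of its arguments and ⊗ takes their sum. Working out the expression ((-1 ⊕ 4) ⊗ (-5 ⊕ -1)) gives -6.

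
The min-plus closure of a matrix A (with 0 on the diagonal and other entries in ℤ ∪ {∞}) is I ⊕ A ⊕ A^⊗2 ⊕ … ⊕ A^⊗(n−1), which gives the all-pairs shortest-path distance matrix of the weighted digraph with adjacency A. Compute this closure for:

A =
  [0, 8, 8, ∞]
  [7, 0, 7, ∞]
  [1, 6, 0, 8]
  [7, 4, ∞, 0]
Closure =
  [0, 8, 8, 16]
  [7, 0, 7, 15]
  [1, 6, 0, 8]
  [7, 4, 11, 0]

This is the Floyd-Warshall all-pairs shortest-path computation. For each intermediate vertex k = 0, 1, …, 3, update dist[i][j] ← min(dist[i][j], dist[i][k] + dist[k][j]). The final matrix gives, for each (i, j), the minimum total weight of any directed path from i to j (possibly empty when i = j).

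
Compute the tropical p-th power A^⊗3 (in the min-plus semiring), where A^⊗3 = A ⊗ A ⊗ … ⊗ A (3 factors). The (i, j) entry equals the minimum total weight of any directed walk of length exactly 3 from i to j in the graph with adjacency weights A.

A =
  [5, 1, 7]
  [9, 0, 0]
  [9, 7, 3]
A^⊗3 =
  [10, 1, 1]
  [9, 0, 0]
  [15, 7, 7]

Each entry (A^⊗3)_ij equals the minimum over all length-3 walks i = v_0 → v_1 → … → v_3 = j of Σ_t A[v_t][v_{t+1}]. For example, for (i, j) = (0, 2) we minimise over 9 possible intermediate vertex sequences; the minimum is 1, attained along the walk 0 → 1 → 1 → 2.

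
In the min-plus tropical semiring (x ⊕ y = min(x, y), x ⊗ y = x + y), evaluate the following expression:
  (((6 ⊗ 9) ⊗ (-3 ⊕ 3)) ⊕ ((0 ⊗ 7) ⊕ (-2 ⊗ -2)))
(((6 ⊗ 9) ⊗ (-3 ⊕ 3)) ⊕ ((0 ⊗ 7) ⊕ (-2 ⊗ -2))) = -4

Expand innermost to outermost. Recall ⊕ takes the minimum of its arguments and ⊗ takes their sum. Working out the expression (((6 ⊗ 9) ⊗ (-3 ⊕ 3)) ⊕ ((0 ⊗ 7) ⊕ (-2 ⊗ -2))) gives -4.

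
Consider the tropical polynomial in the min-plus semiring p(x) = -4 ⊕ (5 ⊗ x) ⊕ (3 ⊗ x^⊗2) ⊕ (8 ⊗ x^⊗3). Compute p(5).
p(5) = -4

A tropical monomial a ⊗ x^⊗i evaluates to a + i · x. Evaluating each term at x = 5:
  Term 0 contributes -4 + 0 · 5 = -4
  Term 1 contributes 5 + 1 · 5 = 10
  Term 2 contributes 3 + 2 · 5 = 13
  Term 3 contributes 8 + 3 · 5 = 23
p(5) = ⊕ of these = min[-4, 10, 13, 23] = -4.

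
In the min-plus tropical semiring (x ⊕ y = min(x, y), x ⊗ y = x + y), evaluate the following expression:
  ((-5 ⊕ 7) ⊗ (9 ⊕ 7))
((-5 ⊕ 7) ⊗ (9 ⊕ 7)) = 2

Expand innermost to outermost. Recall ⊕ takes the minimum of its arguments and ⊗ takes their sum. Working out the expression ((-5 ⊕ 7) ⊗ (9 ⊕ 7)) gives 2.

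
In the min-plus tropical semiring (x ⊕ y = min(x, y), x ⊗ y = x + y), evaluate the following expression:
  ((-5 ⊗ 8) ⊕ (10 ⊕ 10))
((-5 ⊗ 8) ⊕ (10 ⊕ 10)) = 3

Expand innermost to outermost. Recall ⊕ takes the minimum of its arguments and ⊗ takes their sum. Working out the expression ((-5 ⊗ 8) ⊕ (10 ⊕ 10)) gives 3.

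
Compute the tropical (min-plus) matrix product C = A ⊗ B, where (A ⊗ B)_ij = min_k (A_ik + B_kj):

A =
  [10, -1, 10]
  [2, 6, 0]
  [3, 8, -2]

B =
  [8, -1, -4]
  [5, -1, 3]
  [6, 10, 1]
A ⊗ B =
  [4, -2, 2]
  [6, 1, -2]
  [4, 2, -1]

Apply the min-plus product entry-by-entry:
  C[0][0] = min over k of (A[0][0] + B[0][0] = 10 + 8 = 18, A[0][1] + B[1][0] = -1 + 5 = 4, A[0][2] + B[2][0] = 10 + 6 = 16) = 4 (attained at k = 1)
  C[0][1] = min over k of (A[0][0] + B[0][1] = 10 + -1 = 9, A[0][1] + B[1][1] = -1 + -1 = -2, A[0][2] + B[2][1] = 10 + 10 = 20) = -2 (attained at k = 1)
  C[0][2] = min over k of (A[0][0] + B[0][2] = 10 + -4 = 6, A[0][1] + B[1][2] = -1 + 3 = 2, A[0][2] + B[2][2] = 10 + 1 = 11) = 2 (attained at k = 1)
  C[1][0] = min over k of (A[1][0] + B[0][0] = 2 + 8 = 10, A[1][1] + B[1][0] = 6 + 5 = 11, A[1][2] + B[2][0] = 0 + 6 = 6) = 6 (attained at k = 2)
  C[1][1] = min over k of (A[1][0] + B[0][1] = 2 + -1 = 1, A[1][1] + B[1][1] = 6 + -1 = 5, A[1][2] + B[2][1] = 0 + 10 = 10) = 1 (attained at k = 0)
  C[1][2] = min over k of (A[1][0] + B[0][2] = 2 + -4 = -2, A[1][1] + B[1][2] = 6 + 3 = 9, A[1][2] + B[2][2] = 0 + 1 = 1) = -2 (attained at k = 0)
  C[2][0] = min over k of (A[2][0] + B[0][0] = 3 + 8 = 11, A[2][1] + B[1][0] = 8 + 5 = 13, A[2][2] + B[2][0] = -2 + 6 = 4) = 4 (attained at k = 2)
  C[2][1] = min over k of (A[2][0] + B[0][1] = 3 + -1 = 2, A[2][1] + B[1][1] = 8 + -1 = 7, A[2][2] + B[2][1] = -2 + 10 = 8) = 2 (attained at k = 0)
  C[2][2] = min over k of (A[2][0] + B[0][2] = 3 + -4 = -1, A[2][1] + B[1][2] = 8 + 3 = 11, A[2][2] + B[2][2] = -2 + 1 = -1) = -1 (attained at k = 0)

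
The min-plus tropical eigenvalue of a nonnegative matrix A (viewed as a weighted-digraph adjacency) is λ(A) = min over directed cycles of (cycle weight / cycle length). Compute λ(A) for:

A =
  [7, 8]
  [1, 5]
λ(A) = 9/2

Enumerate directed cycles and compute their means (weight / length). Sample:
  cycle 0 → 0: weight = 7, length = 1, mean = 7/1 ≈ 7.000
  cycle 1 → 1: weight = 5, length = 1, mean = 5/1 ≈ 5.000
  cycle 0 → 1 → 0: weight = 9, length = 2, mean = 9/2 ≈ 4.500
  cycle 1 → 0 → 1: weight = 9, length = 2, mean = 9/2 ≈ 4.500
Minimum mean = 4.500, attained e.g. along the cycle 0 → 1 → 0 with weight 9 and length 2. So λ(A) = 9/2 = 9/2.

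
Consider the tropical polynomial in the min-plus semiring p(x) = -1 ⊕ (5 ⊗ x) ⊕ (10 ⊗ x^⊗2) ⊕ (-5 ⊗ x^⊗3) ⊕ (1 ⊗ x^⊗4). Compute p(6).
p(6) = -1

A tropical monomial a ⊗ x^⊗i evaluates to a + i · x. Evaluating each term at x = 6:
  Term 0 contributes -1 + 0 · 6 = -1
  Term 1 contributes 5 + 1 · 6 = 11
  Term 2 contributes 10 + 2 · 6 = 22
  Term 3 contributes -5 + 3 · 6 = 13
  Term 4 contributes 1 + 4 · 6 = 25
p(6) = ⊕ of these = min[-1, 11, 22, 13, 25] = -1.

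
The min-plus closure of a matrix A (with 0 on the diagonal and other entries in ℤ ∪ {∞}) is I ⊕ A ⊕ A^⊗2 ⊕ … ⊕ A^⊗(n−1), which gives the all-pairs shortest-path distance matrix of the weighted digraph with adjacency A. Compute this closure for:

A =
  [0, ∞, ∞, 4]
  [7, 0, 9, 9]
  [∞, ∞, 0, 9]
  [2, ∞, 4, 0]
Closure =
  [0, ∞, 8, 4]
  [7, 0, 9, 9]
  [11, ∞, 0, 9]
  [2, ∞, 4, 0]

This is the Floyd-Warshall all-pairs shortest-path computation. For each intermediate vertex k = 0, 1, …, 3, update dist[i][j] ← min(dist[i][j], dist[i][k] + dist[k][j]). The final matrix gives, for each (i, j), the minimum total weight of any directed path from i to j (possibly empty when i = j).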